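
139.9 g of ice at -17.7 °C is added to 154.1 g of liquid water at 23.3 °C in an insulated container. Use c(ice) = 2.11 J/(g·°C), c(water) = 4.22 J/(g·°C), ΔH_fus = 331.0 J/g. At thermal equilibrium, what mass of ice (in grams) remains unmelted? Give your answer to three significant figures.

Heat to warm all ice to 0 °C: 139.9×2.11×17.7 = 5224.8 J
Heat released by water cooling to 0 °C: 154.1×4.22×23.3 = 15152 J
15152 J < 5224.8 + 139.9×331.0 = 51531.7 J, so not all ice melts; final T = 0 °C.
Heat left for melting: 15152 − 5224.8 = 9927.2 J
Mass melted = 9927.2 / 331.0 = 29.99 g
Ice remaining = 139.9 − 29.99 = 109.91 g

m_ice remaining = 110 g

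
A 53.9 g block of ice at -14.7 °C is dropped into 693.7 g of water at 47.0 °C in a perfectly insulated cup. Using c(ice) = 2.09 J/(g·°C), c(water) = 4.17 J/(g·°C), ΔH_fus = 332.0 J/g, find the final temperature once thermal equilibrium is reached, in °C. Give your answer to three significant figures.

T_f = 37.3 °C

Heat to bring ice to 0 °C and melt it: q₁ = 53.9×2.09×14.7 + 53.9×332.0 = 19551 J
Heat the water can supply cooling to 0 °C: 693.7×4.17×47.0 = 135958 J > q₁, so all ice melts.
Energy balance: 693.7×4.17×(47.0 − T) = 19551 + 53.9×4.17×(T − 0)
2892.729(47.0 − T) = 19551 + 224.763 T
135958 − 19551 = 3117.492 T
T = 116407 / 3117.492 = 37.34 °C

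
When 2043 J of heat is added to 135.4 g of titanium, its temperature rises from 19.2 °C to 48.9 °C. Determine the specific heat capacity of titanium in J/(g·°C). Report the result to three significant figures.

c = q / (m ΔT) = 2043 / (135.4 × 29.7)
c = 2043 / 4021.38 = 0.508 J/(g·°C)

c = 0.508 J/(g·°C)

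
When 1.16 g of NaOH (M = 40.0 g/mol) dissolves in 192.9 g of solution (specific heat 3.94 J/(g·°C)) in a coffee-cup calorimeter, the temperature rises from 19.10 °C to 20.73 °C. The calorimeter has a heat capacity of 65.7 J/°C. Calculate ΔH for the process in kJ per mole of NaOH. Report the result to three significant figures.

|ΔT| = |20.73 − 19.10| = 1.63 °C
|q_surr| = (192.9 × 3.94 + 65.7) × 1.63 = 825.726 × 1.63 = 1346 J
n(NaOH) = 1.16 / 40.0 = 0.02900 mol
Temperature rose, so q_rxn = −|q_surr| = -1.346 kJ
ΔH = q_rxn / n = -46.41 kJ/mol

ΔH = -46.4 kJ/mol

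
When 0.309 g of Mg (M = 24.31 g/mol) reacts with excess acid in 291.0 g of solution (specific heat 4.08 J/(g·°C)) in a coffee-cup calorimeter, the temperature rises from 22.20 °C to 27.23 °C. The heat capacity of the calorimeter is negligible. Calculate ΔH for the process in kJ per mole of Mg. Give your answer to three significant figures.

|ΔT| = |27.23 − 22.20| = 5.03 °C
|q_surr| = (291.0 × 4.08) × 5.03 = 1187.28 × 5.03 = 5972 J
n(Mg) = 0.309 / 24.31 = 0.01271 mol
Temperature rose, so q_rxn = −|q_surr| = -5.972 kJ
ΔH = q_rxn / n = -469.9 kJ/mol

ΔH = -470 kJ/mol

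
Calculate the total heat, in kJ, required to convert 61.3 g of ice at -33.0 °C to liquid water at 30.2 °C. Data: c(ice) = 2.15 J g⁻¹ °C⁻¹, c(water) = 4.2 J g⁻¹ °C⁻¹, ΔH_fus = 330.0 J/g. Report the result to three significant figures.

q1 (heat ice -33.0→0.0 °C): 61.3 × 2.15 × 33.0 = 4349 J
q2 (melt at 0 °C): 61.3 × 330.0 = 20229 J
q3 (heat water 0.0→30.2 °C): 61.3 × 4.2 × 30.2 = 7775 J
Total: 4349 + 20229 + 7775 = 32353 J = 32.4 kJ

q = 32.4 kJ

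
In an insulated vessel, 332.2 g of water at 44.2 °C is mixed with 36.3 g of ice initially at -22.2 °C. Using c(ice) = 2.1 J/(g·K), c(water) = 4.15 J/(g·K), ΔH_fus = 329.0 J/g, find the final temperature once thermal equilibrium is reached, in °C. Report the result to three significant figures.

Heat to bring ice to 0 °C and melt it: q₁ = 36.3×2.1×22.2 + 36.3×329.0 = 13635 J
Heat the water can supply cooling to 0 °C: 332.2×4.15×44.2 = 60935.4 J > q₁, so all ice melts.
Energy balance: 332.2×4.15×(44.2 − T) = 13635 + 36.3×4.15×(T − 0)
1378.63(44.2 − T) = 13635 + 150.645 T
60935.4 − 13635 = 1529.275 T
T = 47300.4 / 1529.275 = 30.93 °C

T_f = 30.9 °C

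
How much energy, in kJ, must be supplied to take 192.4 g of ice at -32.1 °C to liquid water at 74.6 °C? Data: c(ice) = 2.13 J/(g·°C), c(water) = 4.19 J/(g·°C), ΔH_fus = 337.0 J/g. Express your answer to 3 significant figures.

q1 (heat ice -32.1→0.0 °C): 192.4 × 2.13 × 32.1 = 13155 J
q2 (melt at 0 °C): 192.4 × 337.0 = 64839 J
q3 (heat water 0.0→74.6 °C): 192.4 × 4.19 × 74.6 = 60139 J
Total: 13155 + 64839 + 60139 = 138133 J = 138 kJ

q = 138 kJ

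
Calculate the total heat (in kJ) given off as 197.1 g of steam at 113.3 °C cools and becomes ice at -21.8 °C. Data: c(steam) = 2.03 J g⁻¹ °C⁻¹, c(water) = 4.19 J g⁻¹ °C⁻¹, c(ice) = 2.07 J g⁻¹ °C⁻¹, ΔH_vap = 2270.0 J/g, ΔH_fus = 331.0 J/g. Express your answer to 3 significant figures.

q1 (cool steam 113.3→100 °C): 197.1 × 2.03 × 13.3 = 5322 J
q2 (condense at 100 °C): 197.1 × 2270.0 = 447417 J
q3 (cool water 100→0 °C): 197.1 × 4.19 × 100.0 = 82585 J
q4 (freeze at 0 °C): 197.1 × 331.0 = 65240 J
q5 (cool ice 0→-21.8 °C): 197.1 × 2.07 × 21.8 = 8894 J
Total: 5322 + 447417 + 82585 + 65240 + 8894 = 609458 J = 609 kJ

q = 609 kJ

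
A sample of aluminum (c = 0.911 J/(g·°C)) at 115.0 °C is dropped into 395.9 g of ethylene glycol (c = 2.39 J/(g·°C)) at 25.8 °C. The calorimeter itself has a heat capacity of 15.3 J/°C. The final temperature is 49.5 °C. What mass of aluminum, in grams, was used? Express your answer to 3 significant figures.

q_gained = (395.9 × 2.39 + 15.3) × (49.5 − 25.8) = 22790 J
q_lost = m × 0.911 × (115.0 − 49.5) = 59.6705 m
m = 22790 / 59.6705 = 382 g

m = 382 g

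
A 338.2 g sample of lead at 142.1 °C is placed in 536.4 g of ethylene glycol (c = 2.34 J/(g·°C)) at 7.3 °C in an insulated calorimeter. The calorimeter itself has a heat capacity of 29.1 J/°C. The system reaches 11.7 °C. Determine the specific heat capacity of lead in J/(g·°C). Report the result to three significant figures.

q_gained = (536.4 × 2.34 + 29.1) × (11.7 − 7.3) = 5651 J
q_lost = 338.2 × c × (142.1 − 11.7) = 44101.28 c
Set equal: c = 5651 / 44101.28 = 0.128 J/(g·°C)

c = 0.128 J/(g·°C)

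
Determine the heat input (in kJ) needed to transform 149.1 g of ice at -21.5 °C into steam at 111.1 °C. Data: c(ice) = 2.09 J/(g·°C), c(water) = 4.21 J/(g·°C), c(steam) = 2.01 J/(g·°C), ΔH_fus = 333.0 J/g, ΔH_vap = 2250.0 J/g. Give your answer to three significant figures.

q = 458 kJ

q1 (heat ice -21.5→0.0 °C): 149.1 × 2.09 × 21.5 = 6700 J
q2 (melt at 0 °C): 149.1 × 333.0 = 49650 J
q3 (heat water 0.0→100.0 °C): 149.1 × 4.21 × 100.0 = 62771 J
q4 (vaporize at 100 °C): 149.1 × 2250.0 = 335475 J
q5 (heat steam 100.0→111.1 °C): 149.1 × 2.01 × 11.1 = 3327 J
Total: 6700 + 49650 + 62771 + 335475 + 3327 = 457923 J = 458 kJ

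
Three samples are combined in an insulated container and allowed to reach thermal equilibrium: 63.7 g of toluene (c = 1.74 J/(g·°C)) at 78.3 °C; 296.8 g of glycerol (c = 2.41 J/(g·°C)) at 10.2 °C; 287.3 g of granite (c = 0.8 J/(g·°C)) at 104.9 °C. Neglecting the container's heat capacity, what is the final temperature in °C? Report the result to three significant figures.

Σ mᵢcᵢ(T − Tᵢ) = 0  ⇒  T = Σ mᵢcᵢTᵢ / Σ mᵢcᵢ
Σ mᵢcᵢ = 63.7×1.74 + 296.8×2.41 + 287.3×0.8 = 1055.966
Σ mᵢcᵢTᵢ = 110.838×78.3 + 715.288×10.2 + 229.84×104.9 = 40085
T = 40085 / 1055.966 = 37.96 °C

T_f = 38.0 °C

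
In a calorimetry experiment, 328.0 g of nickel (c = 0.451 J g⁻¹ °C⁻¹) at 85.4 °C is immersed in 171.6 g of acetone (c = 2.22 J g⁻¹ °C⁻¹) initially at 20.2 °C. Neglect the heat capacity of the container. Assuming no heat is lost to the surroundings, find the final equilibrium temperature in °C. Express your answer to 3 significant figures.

Heat lost by nickel = heat gained by acetone.
(328.0)(0.451)(85.4 − T) = (171.6)(2.22)(T − 20.2)
147.928 (85.4 − T) = 380.952 (T − 20.2)
12633 − 147.928 T = 380.952 T − 7695.2
20328.2 = 528.880 T
T = 38.44 °C

T_f = 38.4 °C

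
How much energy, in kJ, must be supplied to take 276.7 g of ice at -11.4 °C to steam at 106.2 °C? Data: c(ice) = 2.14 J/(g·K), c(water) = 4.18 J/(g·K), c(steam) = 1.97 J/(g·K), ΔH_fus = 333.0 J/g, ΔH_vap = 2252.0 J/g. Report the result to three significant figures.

q = 841 kJ

q1 (heat ice -11.4→0.0 °C): 276.7 × 2.14 × 11.4 = 6750 J
q2 (melt at 0 °C): 276.7 × 333.0 = 92141 J
q3 (heat water 0.0→100.0 °C): 276.7 × 4.18 × 100.0 = 115661 J
q4 (vaporize at 100 °C): 276.7 × 2252.0 = 623128 J
q5 (heat steam 100.0→106.2 °C): 276.7 × 1.97 × 6.2 = 3380 J
Total: 6750 + 92141 + 115661 + 623128 + 3380 = 841060 J = 841 kJ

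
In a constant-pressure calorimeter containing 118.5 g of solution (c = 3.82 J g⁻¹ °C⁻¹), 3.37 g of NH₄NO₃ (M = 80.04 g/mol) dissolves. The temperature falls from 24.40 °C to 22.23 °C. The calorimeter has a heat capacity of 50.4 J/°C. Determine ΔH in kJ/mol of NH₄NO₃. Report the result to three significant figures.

|ΔT| = |22.23 − 24.40| = 2.17 °C
|q_surr| = (118.5 × 3.82 + 50.4) × 2.17 = 503.07 × 2.17 = 1092 J
n(NH₄NO₃) = 3.37 / 80.04 = 0.04210 mol
Temperature fell, so q_rxn = +|q_surr| = 1.092 kJ
ΔH = q_rxn / n = 25.94 kJ/mol

ΔH = 25.9 kJ/mol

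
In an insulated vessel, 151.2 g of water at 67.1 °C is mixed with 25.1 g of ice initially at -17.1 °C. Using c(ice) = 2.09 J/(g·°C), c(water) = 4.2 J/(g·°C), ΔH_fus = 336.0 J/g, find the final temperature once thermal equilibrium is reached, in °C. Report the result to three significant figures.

Heat to bring ice to 0 °C and melt it: q₁ = 25.1×2.09×17.1 + 25.1×336.0 = 9330.6 J
Heat the water can supply cooling to 0 °C: 151.2×4.2×67.1 = 42611.2 J > q₁, so all ice melts.
Energy balance: 151.2×4.2×(67.1 − T) = 9330.6 + 25.1×4.2×(T − 0)
635.04(67.1 − T) = 9330.6 + 105.42 T
42611.2 − 9330.6 = 740.46 T
T = 33280.6 / 740.46 = 44.946 °C

T_f = 44.9 °C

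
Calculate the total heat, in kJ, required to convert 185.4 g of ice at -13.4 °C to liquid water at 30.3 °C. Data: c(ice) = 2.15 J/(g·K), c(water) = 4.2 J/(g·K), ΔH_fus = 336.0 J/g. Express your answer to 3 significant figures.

q1 (heat ice -13.4→0.0 °C): 185.4 × 2.15 × 13.4 = 5341 J
q2 (melt at 0 °C): 185.4 × 336.0 = 62294 J
q3 (heat water 0.0→30.3 °C): 185.4 × 4.2 × 30.3 = 23594 J
Total: 5341 + 62294 + 23594 = 91229 J = 91.2 kJ

q = 91.2 kJ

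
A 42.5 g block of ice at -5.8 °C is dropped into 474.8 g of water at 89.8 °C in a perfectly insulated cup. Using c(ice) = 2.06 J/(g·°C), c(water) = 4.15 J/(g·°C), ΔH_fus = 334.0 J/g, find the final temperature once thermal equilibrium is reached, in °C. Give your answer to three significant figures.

Heat to bring ice to 0 °C and melt it: q₁ = 42.5×2.06×5.8 + 42.5×334.0 = 14703 J
Heat the water can supply cooling to 0 °C: 474.8×4.15×89.8 = 176944 J > q₁, so all ice melts.
Energy balance: 474.8×4.15×(89.8 − T) = 14703 + 42.5×4.15×(T − 0)
1970.42(89.8 − T) = 14703 + 176.375 T
176944 − 14703 = 2146.795 T
T = 162241 / 2146.795 = 75.57 °C

T_f = 75.6 °C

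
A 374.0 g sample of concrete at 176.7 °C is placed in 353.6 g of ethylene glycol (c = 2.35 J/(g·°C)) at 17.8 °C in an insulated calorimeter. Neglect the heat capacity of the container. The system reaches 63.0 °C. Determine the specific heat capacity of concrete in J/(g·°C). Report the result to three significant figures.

c = 0.883 J/(g·°C)

q_gained = (353.6 × 2.35) × (63.0 − 17.8) = 37560 J
q_lost = 374.0 × c × (176.7 − 63.0) = 42523.8 c
Set equal: c = 37560 / 42523.8 = 0.883 J/(g·°C)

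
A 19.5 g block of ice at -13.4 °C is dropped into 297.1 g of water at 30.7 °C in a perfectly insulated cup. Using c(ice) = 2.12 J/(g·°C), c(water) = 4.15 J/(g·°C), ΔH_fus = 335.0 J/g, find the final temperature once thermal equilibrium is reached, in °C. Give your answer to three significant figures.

Heat to bring ice to 0 °C and melt it: q₁ = 19.5×2.12×13.4 + 19.5×335.0 = 7086.5 J
Heat the water can supply cooling to 0 °C: 297.1×4.15×30.7 = 37852.0 J > q₁, so all ice melts.
Energy balance: 297.1×4.15×(30.7 − T) = 7086.5 + 19.5×4.15×(T − 0)
1232.965(30.7 − T) = 7086.5 + 80.925 T
37852.0 − 7086.5 = 1313.890 T
T = 30765.5 / 1313.890 = 23.42 °C

T_f = 23.4 °C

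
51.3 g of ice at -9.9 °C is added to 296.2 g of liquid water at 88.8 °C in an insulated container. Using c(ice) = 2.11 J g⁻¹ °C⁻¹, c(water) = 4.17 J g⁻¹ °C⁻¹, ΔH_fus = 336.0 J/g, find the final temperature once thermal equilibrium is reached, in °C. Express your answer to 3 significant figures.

T_f = 63.1 °C

Heat to bring ice to 0 °C and melt it: q₁ = 51.3×2.11×9.9 + 51.3×336.0 = 18308 J
Heat the water can supply cooling to 0 °C: 296.2×4.17×88.8 = 109682 J > q₁, so all ice melts.
Energy balance: 296.2×4.17×(88.8 − T) = 18308 + 51.3×4.17×(T − 0)
1235.154(88.8 − T) = 18308 + 213.921 T
109682 − 18308 = 1449.075 T
T = 91374 / 1449.075 = 63.06 °C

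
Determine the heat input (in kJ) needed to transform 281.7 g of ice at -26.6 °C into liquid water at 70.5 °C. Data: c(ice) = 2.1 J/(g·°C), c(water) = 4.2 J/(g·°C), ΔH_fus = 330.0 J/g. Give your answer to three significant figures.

q1 (heat ice -26.6→0.0 °C): 281.7 × 2.1 × 26.6 = 15736 J
q2 (melt at 0 °C): 281.7 × 330.0 = 92961 J
q3 (heat water 0.0→70.5 °C): 281.7 × 4.2 × 70.5 = 83411 J
Total: 15736 + 92961 + 83411 = 192108 J = 192 kJ

q = 192 kJ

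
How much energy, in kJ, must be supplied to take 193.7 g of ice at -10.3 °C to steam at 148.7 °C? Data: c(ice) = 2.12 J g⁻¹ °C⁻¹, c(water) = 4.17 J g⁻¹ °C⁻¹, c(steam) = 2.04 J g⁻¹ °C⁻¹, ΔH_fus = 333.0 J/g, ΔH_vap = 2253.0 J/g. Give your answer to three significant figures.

q = 605 kJ

q1 (heat ice -10.3→0.0 °C): 193.7 × 2.12 × 10.3 = 4230 J
q2 (melt at 0 °C): 193.7 × 333.0 = 64502 J
q3 (heat water 0.0→100.0 °C): 193.7 × 4.17 × 100.0 = 80773 J
q4 (vaporize at 100 °C): 193.7 × 2253.0 = 436406 J
q5 (heat steam 100.0→148.7 °C): 193.7 × 2.04 × 48.7 = 19244 J
Total: 4230 + 64502 + 80773 + 436406 + 19244 = 605155 J = 605 kJ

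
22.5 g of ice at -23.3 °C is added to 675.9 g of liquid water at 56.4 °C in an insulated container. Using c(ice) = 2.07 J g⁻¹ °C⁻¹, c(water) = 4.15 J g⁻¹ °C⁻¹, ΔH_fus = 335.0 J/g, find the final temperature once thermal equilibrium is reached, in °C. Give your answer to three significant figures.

Heat to bring ice to 0 °C and melt it: q₁ = 22.5×2.07×23.3 + 22.5×335.0 = 8622.7 J
Heat the water can supply cooling to 0 °C: 675.9×4.15×56.4 = 158201 J > q₁, so all ice melts.
Energy balance: 675.9×4.15×(56.4 − T) = 8622.7 + 22.5×4.15×(T − 0)
2804.985(56.4 − T) = 8622.7 + 93.375 T
158201 − 8622.7 = 2898.360 T
T = 149578.3 / 2898.360 = 51.61 °C

T_f = 51.6 °C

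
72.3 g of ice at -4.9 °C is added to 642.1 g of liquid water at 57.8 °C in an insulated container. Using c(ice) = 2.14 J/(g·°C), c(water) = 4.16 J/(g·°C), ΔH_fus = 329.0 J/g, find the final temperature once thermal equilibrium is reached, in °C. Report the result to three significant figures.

Heat to bring ice to 0 °C and melt it: q₁ = 72.3×2.14×4.9 + 72.3×329.0 = 24545 J
Heat the water can supply cooling to 0 °C: 642.1×4.16×57.8 = 154392 J > q₁, so all ice melts.
Energy balance: 642.1×4.16×(57.8 − T) = 24545 + 72.3×4.16×(T − 0)
2671.136(57.8 − T) = 24545 + 300.768 T
154392 − 24545 = 2971.904 T
T = 129847 / 2971.904 = 43.69 °C

T_f = 43.7 °C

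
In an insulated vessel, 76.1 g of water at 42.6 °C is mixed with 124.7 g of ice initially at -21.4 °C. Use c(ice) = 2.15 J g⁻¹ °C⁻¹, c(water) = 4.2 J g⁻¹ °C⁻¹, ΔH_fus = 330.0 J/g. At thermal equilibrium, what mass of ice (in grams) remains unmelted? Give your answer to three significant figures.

Heat to warm all ice to 0 °C: 124.7×2.15×21.4 = 5737.4 J
Heat released by water cooling to 0 °C: 76.1×4.2×42.6 = 13616 J
13616 J < 5737.4 + 124.7×330.0 = 46888.4 J, so not all ice melts; final T = 0 °C.
Heat left for melting: 13616 − 5737.4 = 7878.6 J
Mass melted = 7878.6 / 330.0 = 23.87 g
Ice remaining = 124.7 − 23.87 = 100.83 g

m_ice remaining = 101 g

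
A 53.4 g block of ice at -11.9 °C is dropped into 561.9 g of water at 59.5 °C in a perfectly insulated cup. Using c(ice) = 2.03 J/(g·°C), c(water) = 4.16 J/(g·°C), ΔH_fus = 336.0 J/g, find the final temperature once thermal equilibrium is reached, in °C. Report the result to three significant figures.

T_f = 46.8 °C

Heat to bring ice to 0 °C and melt it: q₁ = 53.4×2.03×11.9 + 53.4×336.0 = 19232 J
Heat the water can supply cooling to 0 °C: 561.9×4.16×59.5 = 139081 J > q₁, so all ice melts.
Energy balance: 561.9×4.16×(59.5 − T) = 19232 + 53.4×4.16×(T − 0)
2337.504(59.5 − T) = 19232 + 222.144 T
139081 − 19232 = 2559.648 T
T = 119849 / 2559.648 = 46.82 °C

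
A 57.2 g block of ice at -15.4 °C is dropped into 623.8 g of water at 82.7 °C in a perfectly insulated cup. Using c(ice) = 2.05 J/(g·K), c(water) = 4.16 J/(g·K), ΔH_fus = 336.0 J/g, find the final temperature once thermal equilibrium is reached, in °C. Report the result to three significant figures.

Heat to bring ice to 0 °C and melt it: q₁ = 57.2×2.05×15.4 + 57.2×336.0 = 21025 J
Heat the water can supply cooling to 0 °C: 623.8×4.16×82.7 = 214607 J > q₁, so all ice melts.
Energy balance: 623.8×4.16×(82.7 − T) = 21025 + 57.2×4.16×(T − 0)
2595.008(82.7 − T) = 21025 + 237.952 T
214607 − 21025 = 2832.960 T
T = 193582 / 2832.960 = 68.33 °C

T_f = 68.3 °C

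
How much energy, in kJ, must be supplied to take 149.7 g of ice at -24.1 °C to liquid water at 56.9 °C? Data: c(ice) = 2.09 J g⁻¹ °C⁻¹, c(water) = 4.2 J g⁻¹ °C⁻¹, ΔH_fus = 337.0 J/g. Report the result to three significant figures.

q = 93.8 kJ

q1 (heat ice -24.1→0.0 °C): 149.7 × 2.09 × 24.1 = 7540 J
q2 (melt at 0 °C): 149.7 × 337.0 = 50449 J
q3 (heat water 0.0→56.9 °C): 149.7 × 4.2 × 56.9 = 35775 J
Total: 7540 + 50449 + 35775 = 93764 J = 93.8 kJ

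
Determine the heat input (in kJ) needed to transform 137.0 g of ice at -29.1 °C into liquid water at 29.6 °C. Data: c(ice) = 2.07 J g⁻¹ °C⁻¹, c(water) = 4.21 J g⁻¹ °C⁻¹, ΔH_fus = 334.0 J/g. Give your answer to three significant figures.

q1 (heat ice -29.1→0.0 °C): 137.0 × 2.07 × 29.1 = 8252 J
q2 (melt at 0 °C): 137.0 × 334.0 = 45758 J
q3 (heat water 0.0→29.6 °C): 137.0 × 4.21 × 29.6 = 17072 J
Total: 8252 + 45758 + 17072 = 71082 J = 71.1 kJ

q = 71.1 kJ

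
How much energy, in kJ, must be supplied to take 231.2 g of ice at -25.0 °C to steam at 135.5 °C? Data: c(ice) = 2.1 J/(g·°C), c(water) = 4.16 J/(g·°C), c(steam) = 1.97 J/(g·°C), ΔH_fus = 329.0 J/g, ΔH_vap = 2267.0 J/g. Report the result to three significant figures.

q1 (heat ice -25.0→0.0 °C): 231.2 × 2.1 × 25.0 = 12138 J
q2 (melt at 0 °C): 231.2 × 329.0 = 76065 J
q3 (heat water 0.0→100.0 °C): 231.2 × 4.16 × 100.0 = 96179 J
q4 (vaporize at 100 °C): 231.2 × 2267.0 = 524130 J
q5 (heat steam 100.0→135.5 °C): 231.2 × 1.97 × 35.5 = 16169 J
Total: 12138 + 76065 + 96179 + 524130 + 16169 = 724681 J = 725 kJ

q = 725 kJ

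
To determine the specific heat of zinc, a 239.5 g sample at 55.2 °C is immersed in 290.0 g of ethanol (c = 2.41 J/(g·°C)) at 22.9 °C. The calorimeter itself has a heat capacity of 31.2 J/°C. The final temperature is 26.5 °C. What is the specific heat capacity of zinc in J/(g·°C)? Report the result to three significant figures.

c = 0.382 J/(g·°C)

q_gained = (290.0 × 2.41 + 31.2) × (26.5 − 22.9) = 2628 J
q_lost = 239.5 × c × (55.2 − 26.5) = 6873.65 c
Set equal: c = 2628 / 6873.65 = 0.382 J/(g·°C)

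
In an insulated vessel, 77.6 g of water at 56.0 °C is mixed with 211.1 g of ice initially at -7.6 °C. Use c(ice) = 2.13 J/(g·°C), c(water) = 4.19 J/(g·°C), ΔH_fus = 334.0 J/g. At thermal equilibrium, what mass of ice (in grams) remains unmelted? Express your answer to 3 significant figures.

m_ice remaining = 167 g

Heat to warm all ice to 0 °C: 211.1×2.13×7.6 = 3417.3 J
Heat released by water cooling to 0 °C: 77.6×4.19×56.0 = 18208 J
18208 J < 3417.3 + 211.1×334.0 = 73924.7 J, so not all ice melts; final T = 0 °C.
Heat left for melting: 18208 − 3417.3 = 14790.7 J
Mass melted = 14790.7 / 334.0 = 44.28 g
Ice remaining = 211.1 − 44.28 = 166.82 g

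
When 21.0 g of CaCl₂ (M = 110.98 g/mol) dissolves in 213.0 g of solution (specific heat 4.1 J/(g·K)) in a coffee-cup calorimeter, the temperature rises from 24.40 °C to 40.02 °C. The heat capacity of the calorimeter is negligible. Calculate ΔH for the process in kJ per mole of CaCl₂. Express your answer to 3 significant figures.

ΔH = -72.1 kJ/mol

|ΔT| = |40.02 − 24.40| = 15.62 °C
|q_surr| = (213.0 × 4.1) × 15.62 = 873.3 × 15.62 = 13640 J
n(CaCl₂) = 21.0 / 110.98 = 0.1892 mol
Temperature rose, so q_rxn = −|q_surr| = -13.64 kJ
ΔH = q_rxn / n = -72.09 kJ/mol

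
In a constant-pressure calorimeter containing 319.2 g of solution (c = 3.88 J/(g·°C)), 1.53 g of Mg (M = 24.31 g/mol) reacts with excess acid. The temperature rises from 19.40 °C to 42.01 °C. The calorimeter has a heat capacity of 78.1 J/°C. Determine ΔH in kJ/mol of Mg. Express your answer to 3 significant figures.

|ΔT| = |42.01 − 19.40| = 22.61 °C
|q_surr| = (319.2 × 3.88 + 78.1) × 22.61 = 1316.596 × 22.61 = 29770 J
n(Mg) = 1.53 / 24.31 = 0.06294 mol
Temperature rose, so q_rxn = −|q_surr| = -29.77 kJ
ΔH = q_rxn / n = -473.0 kJ/mol

ΔH = -473 kJ/mol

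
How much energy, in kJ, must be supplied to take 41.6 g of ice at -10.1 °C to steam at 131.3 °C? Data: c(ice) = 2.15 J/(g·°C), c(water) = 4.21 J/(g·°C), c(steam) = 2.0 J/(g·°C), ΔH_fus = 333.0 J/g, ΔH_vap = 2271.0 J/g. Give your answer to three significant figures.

q = 129 kJ

q1 (heat ice -10.1→0.0 °C): 41.6 × 2.15 × 10.1 = 903 J
q2 (melt at 0 °C): 41.6 × 333.0 = 13853 J
q3 (heat water 0.0→100.0 °C): 41.6 × 4.21 × 100.0 = 17514 J
q4 (vaporize at 100 °C): 41.6 × 2271.0 = 94474 J
q5 (heat steam 100.0→131.3 °C): 41.6 × 2.0 × 31.3 = 2604 J
Total: 903 + 13853 + 17514 + 94474 + 2604 = 129348 J = 129 kJ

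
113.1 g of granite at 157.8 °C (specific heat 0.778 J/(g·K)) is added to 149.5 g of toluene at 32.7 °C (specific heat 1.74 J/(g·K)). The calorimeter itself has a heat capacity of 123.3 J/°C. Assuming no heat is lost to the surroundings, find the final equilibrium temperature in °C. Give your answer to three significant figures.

T_f = 56.1 °C

Heat lost by granite = heat gained by toluene + calorimeter.
(113.1)(0.778)(157.8 − T) = [(149.5)(1.74) + 123.3](T − 32.7)
87.9918 (157.8 − T) = 383.43 (T − 32.7)
13885.1 − 87.9918 T = 383.43 T − 12538.2
26423.3 = 471.4218 T
T = 56.05 °C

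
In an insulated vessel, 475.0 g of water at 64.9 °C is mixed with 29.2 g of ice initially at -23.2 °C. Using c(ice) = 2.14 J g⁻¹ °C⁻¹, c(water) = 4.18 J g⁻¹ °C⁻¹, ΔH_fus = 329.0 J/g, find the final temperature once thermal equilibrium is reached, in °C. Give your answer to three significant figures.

T_f = 55.9 °C

Heat to bring ice to 0 °C and melt it: q₁ = 29.2×2.14×23.2 + 29.2×329.0 = 11057 J
Heat the water can supply cooling to 0 °C: 475.0×4.18×64.9 = 128859 J > q₁, so all ice melts.
Energy balance: 475.0×4.18×(64.9 − T) = 11057 + 29.2×4.18×(T − 0)
1985.5(64.9 − T) = 11057 + 122.056 T
128859 − 11057 = 2107.556 T
T = 117802 / 2107.556 = 55.90 °C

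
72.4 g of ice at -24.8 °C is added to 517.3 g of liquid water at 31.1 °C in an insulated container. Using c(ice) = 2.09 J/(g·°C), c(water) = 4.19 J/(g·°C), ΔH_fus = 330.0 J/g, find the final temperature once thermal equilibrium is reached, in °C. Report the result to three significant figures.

T_f = 16.1 °C

Heat to bring ice to 0 °C and melt it: q₁ = 72.4×2.09×24.8 + 72.4×330.0 = 27645 J
Heat the water can supply cooling to 0 °C: 517.3×4.19×31.1 = 67408.8 J > q₁, so all ice melts.
Energy balance: 517.3×4.19×(31.1 − T) = 27645 + 72.4×4.19×(T − 0)
2167.487(31.1 − T) = 27645 + 303.356 T
67408.8 − 27645 = 2470.843 T
T = 39763.8 / 2470.843 = 16.09 °C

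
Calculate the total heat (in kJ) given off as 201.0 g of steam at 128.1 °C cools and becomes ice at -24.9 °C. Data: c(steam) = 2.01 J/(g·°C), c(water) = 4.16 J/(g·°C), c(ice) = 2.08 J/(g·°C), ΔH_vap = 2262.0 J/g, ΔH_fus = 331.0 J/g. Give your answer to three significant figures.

q = 627 kJ

q1 (cool steam 128.1→100 °C): 201.0 × 2.01 × 28.1 = 11353 J
q2 (condense at 100 °C): 201.0 × 2262.0 = 454662 J
q3 (cool water 100→0 °C): 201.0 × 4.16 × 100.0 = 83616 J
q4 (freeze at 0 °C): 201.0 × 331.0 = 66531 J
q5 (cool ice 0→-24.9 °C): 201.0 × 2.08 × 24.9 = 10410 J
Total: 11353 + 454662 + 83616 + 66531 + 10410 = 626572 J = 627 kJ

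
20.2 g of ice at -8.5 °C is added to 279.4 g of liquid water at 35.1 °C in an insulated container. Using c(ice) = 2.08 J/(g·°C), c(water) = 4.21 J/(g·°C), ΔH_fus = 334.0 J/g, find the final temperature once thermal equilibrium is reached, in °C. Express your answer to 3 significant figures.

Heat to bring ice to 0 °C and melt it: q₁ = 20.2×2.08×8.5 + 20.2×334.0 = 7103.9 J
Heat the water can supply cooling to 0 °C: 279.4×4.21×35.1 = 41287.2 J > q₁, so all ice melts.
Energy balance: 279.4×4.21×(35.1 − T) = 7103.9 + 20.2×4.21×(T − 0)
1176.274(35.1 − T) = 7103.9 + 85.042 T
41287.2 − 7103.9 = 1261.316 T
T = 34183.3 / 1261.316 = 27.10 °C

T_f = 27.1 °C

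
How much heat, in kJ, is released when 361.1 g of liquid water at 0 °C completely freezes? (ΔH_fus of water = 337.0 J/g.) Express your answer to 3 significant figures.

q = 122 kJ

q = m × ΔH_fus = 361.1 × 337.0 = 121700 J = 122 kJ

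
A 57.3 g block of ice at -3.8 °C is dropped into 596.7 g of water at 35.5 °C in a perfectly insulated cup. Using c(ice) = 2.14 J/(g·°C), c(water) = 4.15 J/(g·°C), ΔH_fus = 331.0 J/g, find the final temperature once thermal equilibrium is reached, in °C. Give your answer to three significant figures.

T_f = 25.2 °C

Heat to bring ice to 0 °C and melt it: q₁ = 57.3×2.14×3.8 + 57.3×331.0 = 19432 J
Heat the water can supply cooling to 0 °C: 596.7×4.15×35.5 = 87908.8 J > q₁, so all ice melts.
Energy balance: 596.7×4.15×(35.5 − T) = 19432 + 57.3×4.15×(T − 0)
2476.305(35.5 − T) = 19432 + 237.795 T
87908.8 − 19432 = 2714.100 T
T = 68476.8 / 2714.100 = 25.23 °C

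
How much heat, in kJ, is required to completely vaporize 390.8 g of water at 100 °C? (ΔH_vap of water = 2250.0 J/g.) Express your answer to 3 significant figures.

q = 879 kJ

q = m × ΔH_vap = 390.8 × 2250.0 = 879300 J = 879 kJ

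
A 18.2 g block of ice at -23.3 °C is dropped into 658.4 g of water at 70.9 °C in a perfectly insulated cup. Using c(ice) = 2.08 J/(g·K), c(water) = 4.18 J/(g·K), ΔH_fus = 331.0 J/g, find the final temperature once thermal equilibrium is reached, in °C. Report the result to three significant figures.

T_f = 66.6 °C

Heat to bring ice to 0 °C and melt it: q₁ = 18.2×2.08×23.3 + 18.2×331.0 = 6906.2 J
Heat the water can supply cooling to 0 °C: 658.4×4.18×70.9 = 195125 J > q₁, so all ice melts.
Energy balance: 658.4×4.18×(70.9 − T) = 6906.2 + 18.2×4.18×(T − 0)
2752.112(70.9 − T) = 6906.2 + 76.076 T
195125 − 6906.2 = 2828.188 T
T = 188218.8 / 2828.188 = 66.55 °C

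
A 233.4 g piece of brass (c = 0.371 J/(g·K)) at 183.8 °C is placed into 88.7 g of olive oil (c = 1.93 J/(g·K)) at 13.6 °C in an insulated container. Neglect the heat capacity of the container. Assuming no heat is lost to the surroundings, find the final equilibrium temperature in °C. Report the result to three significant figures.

T_f = 70.8 °C

Heat lost by brass = heat gained by olive oil.
(233.4)(0.371)(183.8 − T) = (88.7)(1.93)(T − 13.6)
86.5914 (183.8 − T) = 171.191 (T − 13.6)
15915 − 86.5914 T = 171.191 T − 2328.2
18243.2 = 257.7824 T
T = 70.77 °C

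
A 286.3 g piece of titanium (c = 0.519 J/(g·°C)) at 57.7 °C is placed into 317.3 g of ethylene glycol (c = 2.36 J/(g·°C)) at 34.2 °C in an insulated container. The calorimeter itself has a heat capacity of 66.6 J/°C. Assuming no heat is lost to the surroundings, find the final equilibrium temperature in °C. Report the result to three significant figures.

Heat lost by titanium = heat gained by ethylene glycol + calorimeter.
(286.3)(0.519)(57.7 − T) = [(317.3)(2.36) + 66.6](T − 34.2)
148.5897 (57.7 − T) = 815.428 (T − 34.2)
8573.6 − 148.5897 T = 815.428 T − 27888
36461.6 = 964.0177 T
T = 37.82 °C

T_f = 37.8 °C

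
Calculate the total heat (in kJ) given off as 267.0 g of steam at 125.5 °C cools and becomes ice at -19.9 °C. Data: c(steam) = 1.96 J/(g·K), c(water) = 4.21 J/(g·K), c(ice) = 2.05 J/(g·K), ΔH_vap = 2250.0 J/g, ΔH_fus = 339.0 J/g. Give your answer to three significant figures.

q1 (cool steam 125.5→100 °C): 267.0 × 1.96 × 25.5 = 13345 J
q2 (condense at 100 °C): 267.0 × 2250.0 = 600750 J
q3 (cool water 100→0 °C): 267.0 × 4.21 × 100.0 = 112407 J
q4 (freeze at 0 °C): 267.0 × 339.0 = 90513 J
q5 (cool ice 0→-19.9 °C): 267.0 × 2.05 × 19.9 = 10892 J
Total: 13345 + 600750 + 112407 + 90513 + 10892 = 827907 J = 828 kJ

q = 828 kJ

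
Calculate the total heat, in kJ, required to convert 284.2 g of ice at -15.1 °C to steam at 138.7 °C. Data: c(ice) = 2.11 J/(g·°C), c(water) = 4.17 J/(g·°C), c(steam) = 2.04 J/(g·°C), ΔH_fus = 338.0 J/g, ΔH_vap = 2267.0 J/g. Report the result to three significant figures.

q1 (heat ice -15.1→0.0 °C): 284.2 × 2.11 × 15.1 = 9055 J
q2 (melt at 0 °C): 284.2 × 338.0 = 96060 J
q3 (heat water 0.0→100.0 °C): 284.2 × 4.17 × 100.0 = 118511 J
q4 (vaporize at 100 °C): 284.2 × 2267.0 = 644281 J
q5 (heat steam 100.0→138.7 °C): 284.2 × 2.04 × 38.7 = 22437 J
Total: 9055 + 96060 + 118511 + 644281 + 22437 = 890344 J = 890 kJ

q = 890 kJ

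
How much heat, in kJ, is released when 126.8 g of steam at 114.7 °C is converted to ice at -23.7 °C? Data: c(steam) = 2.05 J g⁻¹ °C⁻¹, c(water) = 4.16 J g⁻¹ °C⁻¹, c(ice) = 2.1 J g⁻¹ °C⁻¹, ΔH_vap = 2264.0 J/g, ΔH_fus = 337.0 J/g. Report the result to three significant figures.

q1 (cool steam 114.7→100 °C): 126.8 × 2.05 × 14.7 = 3821 J
q2 (condense at 100 °C): 126.8 × 2264.0 = 287075 J
q3 (cool water 100→0 °C): 126.8 × 4.16 × 100.0 = 52749 J
q4 (freeze at 0 °C): 126.8 × 337.0 = 42732 J
q5 (cool ice 0→-23.7 °C): 126.8 × 2.1 × 23.7 = 6311 J
Total: 3821 + 287075 + 52749 + 42732 + 6311 = 392688 J = 393 kJ

q = 393 kJ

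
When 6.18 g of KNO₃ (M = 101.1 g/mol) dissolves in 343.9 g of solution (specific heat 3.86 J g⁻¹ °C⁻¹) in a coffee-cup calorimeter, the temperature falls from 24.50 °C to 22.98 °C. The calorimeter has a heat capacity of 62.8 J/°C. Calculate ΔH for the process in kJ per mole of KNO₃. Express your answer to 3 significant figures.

|ΔT| = |22.98 − 24.50| = 1.52 °C
|q_surr| = (343.9 × 3.86 + 62.8) × 1.52 = 1390.254 × 1.52 = 2113 J
n(KNO₃) = 6.18 / 101.1 = 0.06113 mol
Temperature fell, so q_rxn = +|q_surr| = 2.113 kJ
ΔH = q_rxn / n = 34.57 kJ/mol

ΔH = 34.6 kJ/mol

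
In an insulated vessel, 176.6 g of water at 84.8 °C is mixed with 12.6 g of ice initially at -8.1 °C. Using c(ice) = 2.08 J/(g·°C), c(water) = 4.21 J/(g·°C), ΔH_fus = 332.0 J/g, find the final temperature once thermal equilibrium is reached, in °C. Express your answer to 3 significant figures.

T_f = 73.6 °C

Heat to bring ice to 0 °C and melt it: q₁ = 12.6×2.08×8.1 + 12.6×332.0 = 4395.5 J
Heat the water can supply cooling to 0 °C: 176.6×4.21×84.8 = 63047.6 J > q₁, so all ice melts.
Energy balance: 176.6×4.21×(84.8 − T) = 4395.5 + 12.6×4.21×(T − 0)
743.486(84.8 − T) = 4395.5 + 53.046 T
63047.6 − 4395.5 = 796.532 T
T = 58652.1 / 796.532 = 73.63 °C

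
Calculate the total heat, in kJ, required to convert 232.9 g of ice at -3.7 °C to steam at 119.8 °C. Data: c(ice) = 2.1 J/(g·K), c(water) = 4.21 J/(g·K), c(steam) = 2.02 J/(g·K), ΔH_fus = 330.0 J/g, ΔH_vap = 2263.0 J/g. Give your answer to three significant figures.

q = 713 kJ

q1 (heat ice -3.7→0.0 °C): 232.9 × 2.1 × 3.7 = 1810 J
q2 (melt at 0 °C): 232.9 × 330.0 = 76857 J
q3 (heat water 0.0→100.0 °C): 232.9 × 4.21 × 100.0 = 98051 J
q4 (vaporize at 100 °C): 232.9 × 2263.0 = 527053 J
q5 (heat steam 100.0→119.8 °C): 232.9 × 2.02 × 19.8 = 9315 J
Total: 1810 + 76857 + 98051 + 527053 + 9315 = 713086 J = 713 kJ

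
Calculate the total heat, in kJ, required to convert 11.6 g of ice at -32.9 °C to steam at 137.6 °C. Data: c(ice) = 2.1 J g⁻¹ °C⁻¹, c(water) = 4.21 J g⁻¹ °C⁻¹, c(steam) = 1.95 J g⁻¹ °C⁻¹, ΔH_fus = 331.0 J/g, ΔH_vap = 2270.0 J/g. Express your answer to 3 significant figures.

q1 (heat ice -32.9→0.0 °C): 11.6 × 2.1 × 32.9 = 801 J
q2 (melt at 0 °C): 11.6 × 331.0 = 3840 J
q3 (heat water 0.0→100.0 °C): 11.6 × 4.21 × 100.0 = 4884 J
q4 (vaporize at 100 °C): 11.6 × 2270.0 = 26332 J
q5 (heat steam 100.0→137.6 °C): 11.6 × 1.95 × 37.6 = 851 J
Total: 801 + 3840 + 4884 + 26332 + 851 = 36708 J = 36.7 kJ

q = 36.7 kJ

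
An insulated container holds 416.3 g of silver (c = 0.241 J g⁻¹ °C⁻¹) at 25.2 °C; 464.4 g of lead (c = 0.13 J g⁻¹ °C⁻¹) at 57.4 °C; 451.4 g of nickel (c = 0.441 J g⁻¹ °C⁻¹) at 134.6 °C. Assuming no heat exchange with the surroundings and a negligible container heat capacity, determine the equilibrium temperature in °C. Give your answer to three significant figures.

T_f = 91.1 °C

Σ mᵢcᵢ(T − Tᵢ) = 0  ⇒  T = Σ mᵢcᵢTᵢ / Σ mᵢcᵢ
Σ mᵢcᵢ = 416.3×0.241 + 464.4×0.13 + 451.4×0.441 = 359.7677
Σ mᵢcᵢTᵢ = 100.3283×25.2 + 60.372×57.4 + 199.0674×134.6 = 32788
T = 32788 / 359.7677 = 91.14 °C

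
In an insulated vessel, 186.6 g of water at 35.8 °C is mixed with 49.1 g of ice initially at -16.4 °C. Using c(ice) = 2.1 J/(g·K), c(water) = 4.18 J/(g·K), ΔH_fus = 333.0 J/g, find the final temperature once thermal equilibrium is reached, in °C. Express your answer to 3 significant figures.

T_f = 10.0 °C

Heat to bring ice to 0 °C and melt it: q₁ = 49.1×2.1×16.4 + 49.1×333.0 = 18041 J
Heat the water can supply cooling to 0 °C: 186.6×4.18×35.8 = 27923.6 J > q₁, so all ice melts.
Energy balance: 186.6×4.18×(35.8 − T) = 18041 + 49.1×4.18×(T − 0)
779.988(35.8 − T) = 18041 + 205.238 T
27923.6 − 18041 = 985.226 T
T = 9882.6 / 985.226 = 10.03 °C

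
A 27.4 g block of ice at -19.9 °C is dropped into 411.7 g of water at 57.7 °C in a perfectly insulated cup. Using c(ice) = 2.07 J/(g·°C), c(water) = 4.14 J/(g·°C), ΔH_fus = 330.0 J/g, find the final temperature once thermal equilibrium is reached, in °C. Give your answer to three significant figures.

T_f = 48.5 °C

Heat to bring ice to 0 °C and melt it: q₁ = 27.4×2.07×19.9 + 27.4×330.0 = 10171 J
Heat the water can supply cooling to 0 °C: 411.7×4.14×57.7 = 98346.1 J > q₁, so all ice melts.
Energy balance: 411.7×4.14×(57.7 − T) = 10171 + 27.4×4.14×(T − 0)
1704.438(57.7 − T) = 10171 + 113.436 T
98346.1 − 10171 = 1817.874 T
T = 88175.1 / 1817.874 = 48.50 °C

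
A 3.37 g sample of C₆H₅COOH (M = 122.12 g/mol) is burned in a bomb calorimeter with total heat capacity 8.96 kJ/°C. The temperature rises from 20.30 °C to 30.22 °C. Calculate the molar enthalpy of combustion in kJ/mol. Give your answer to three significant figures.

ΔH = -3220 kJ/mol

ΔT = 30.22 − 20.30 = 9.92 °C
q_cal = C_cal × ΔT = 8.96 × 9.92 = 88.8832 kJ
n = 3.37 / 122.12 = 0.02760 mol
q_rxn = −q_cal = -88.8832 kJ
ΔH = -88.8832 / 0.02760 = -3220 kJ/mol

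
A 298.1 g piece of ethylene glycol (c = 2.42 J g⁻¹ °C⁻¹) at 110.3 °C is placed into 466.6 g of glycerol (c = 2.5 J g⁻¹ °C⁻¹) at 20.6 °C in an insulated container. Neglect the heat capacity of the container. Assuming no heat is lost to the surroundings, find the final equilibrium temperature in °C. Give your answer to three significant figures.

Heat lost by ethylene glycol = heat gained by glycerol.
(298.1)(2.42)(110.3 − T) = (466.6)(2.5)(T − 20.6)
721.402 (110.3 − T) = 1166.5 (T − 20.6)
79571 − 721.402 T = 1166.5 T − 24030
103601 = 1887.902 T
T = 54.88 °C

T_f = 54.9 °C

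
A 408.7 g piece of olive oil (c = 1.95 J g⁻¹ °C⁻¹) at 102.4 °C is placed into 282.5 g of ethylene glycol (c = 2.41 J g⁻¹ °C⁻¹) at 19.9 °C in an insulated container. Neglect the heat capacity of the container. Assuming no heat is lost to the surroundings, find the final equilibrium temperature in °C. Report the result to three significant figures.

Heat lost by olive oil = heat gained by ethylene glycol.
(408.7)(1.95)(102.4 − T) = (282.5)(2.41)(T − 19.9)
796.965 (102.4 − T) = 680.825 (T − 19.9)
81609 − 796.965 T = 680.825 T − 13548
95157 = 1477.790 T
T = 64.39 °C

T_f = 64.4 °C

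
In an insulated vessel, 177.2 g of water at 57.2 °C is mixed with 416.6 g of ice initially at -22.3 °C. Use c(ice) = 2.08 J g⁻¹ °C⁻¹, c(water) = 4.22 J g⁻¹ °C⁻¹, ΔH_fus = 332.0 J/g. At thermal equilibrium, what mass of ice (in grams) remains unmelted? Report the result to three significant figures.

Heat to warm all ice to 0 °C: 416.6×2.08×22.3 = 19324 J
Heat released by water cooling to 0 °C: 177.2×4.22×57.2 = 42773 J
42773 J < 19324 + 416.6×332.0 = 157635.2 J, so not all ice melts; final T = 0 °C.
Heat left for melting: 42773 − 19324 = 23449 J
Mass melted = 23449 / 332.0 = 70.63 g
Ice remaining = 416.6 − 70.63 = 345.97 g

m_ice remaining = 346 g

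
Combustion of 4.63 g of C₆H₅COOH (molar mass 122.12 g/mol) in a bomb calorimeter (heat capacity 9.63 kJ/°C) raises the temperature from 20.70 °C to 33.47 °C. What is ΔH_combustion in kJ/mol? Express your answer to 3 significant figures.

ΔH = -3240 kJ/mol

ΔT = 33.47 − 20.70 = 12.77 °C
q_cal = C_cal × ΔT = 9.63 × 12.77 = 122.9751 kJ
n = 4.63 / 122.12 = 0.03791 mol
q_rxn = −q_cal = -122.9751 kJ
ΔH = -122.9751 / 0.03791 = -3244 kJ/mol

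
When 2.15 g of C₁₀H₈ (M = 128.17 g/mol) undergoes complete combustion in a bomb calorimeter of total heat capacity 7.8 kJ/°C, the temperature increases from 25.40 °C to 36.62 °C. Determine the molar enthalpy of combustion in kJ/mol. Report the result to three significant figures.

ΔH = -5220 kJ/mol

ΔT = 36.62 − 25.40 = 11.22 °C
q_cal = C_cal × ΔT = 7.8 × 11.22 = 87.516 kJ
n = 2.15 / 128.17 = 0.01677 mol
q_rxn = −q_cal = -87.516 kJ
ΔH = -87.516 / 0.01677 = -5219 kJ/mol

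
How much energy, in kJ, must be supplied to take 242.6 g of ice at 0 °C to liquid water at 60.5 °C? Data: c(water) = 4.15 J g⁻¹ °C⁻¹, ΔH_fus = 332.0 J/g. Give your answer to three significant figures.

q1 (melt at 0 °C): 242.6 × 332.0 = 80543 J
q2 (heat water 0.0→60.5 °C): 242.6 × 4.15 × 60.5 = 60911 J
Total: 80543 + 60911 = 141454 J = 141 kJ

q = 141 kJ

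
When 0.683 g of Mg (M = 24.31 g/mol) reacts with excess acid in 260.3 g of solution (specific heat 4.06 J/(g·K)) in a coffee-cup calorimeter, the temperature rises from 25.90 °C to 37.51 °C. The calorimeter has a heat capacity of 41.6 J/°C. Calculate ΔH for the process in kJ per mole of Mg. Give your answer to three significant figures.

ΔH = -454 kJ/mol

|ΔT| = |37.51 − 25.90| = 11.61 °C
|q_surr| = (260.3 × 4.06 + 41.6) × 11.61 = 1098.418 × 11.61 = 12750 J
n(Mg) = 0.683 / 24.31 = 0.02810 mol
Temperature rose, so q_rxn = −|q_surr| = -12.75 kJ
ΔH = q_rxn / n = -453.7 kJ/mol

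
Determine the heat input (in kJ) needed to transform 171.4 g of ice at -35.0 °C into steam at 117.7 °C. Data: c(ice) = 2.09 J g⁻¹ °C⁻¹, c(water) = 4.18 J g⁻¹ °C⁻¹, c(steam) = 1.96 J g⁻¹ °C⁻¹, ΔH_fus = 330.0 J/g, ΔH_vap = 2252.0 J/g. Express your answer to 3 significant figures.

q = 533 kJ

q1 (heat ice -35.0→0.0 °C): 171.4 × 2.09 × 35.0 = 12538 J
q2 (melt at 0 °C): 171.4 × 330.0 = 56562 J
q3 (heat water 0.0→100.0 °C): 171.4 × 4.18 × 100.0 = 71645 J
q4 (vaporize at 100 °C): 171.4 × 2252.0 = 385993 J
q5 (heat steam 100.0→117.7 °C): 171.4 × 1.96 × 17.7 = 5946 J
Total: 12538 + 56562 + 71645 + 385993 + 5946 = 532684 J = 533 kJ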